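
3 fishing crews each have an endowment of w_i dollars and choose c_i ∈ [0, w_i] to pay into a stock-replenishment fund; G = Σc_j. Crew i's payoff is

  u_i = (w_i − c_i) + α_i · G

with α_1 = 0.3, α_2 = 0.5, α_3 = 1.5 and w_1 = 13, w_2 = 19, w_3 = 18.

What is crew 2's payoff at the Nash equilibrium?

∂u_i/∂c_i = α_i − 1, so crew i contributes w_i if α_i > 1, else 0.
α_i > 1 for i ∈ {3}; NE contributions (0, 0, 18), G = 18.
u_2 = (19 − 0) + 0.5·18 = 28.

28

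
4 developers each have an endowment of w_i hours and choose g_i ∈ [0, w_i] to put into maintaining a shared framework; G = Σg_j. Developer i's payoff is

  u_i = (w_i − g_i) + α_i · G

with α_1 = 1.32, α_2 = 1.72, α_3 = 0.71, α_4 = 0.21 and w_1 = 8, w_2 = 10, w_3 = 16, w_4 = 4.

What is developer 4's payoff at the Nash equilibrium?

∂u_i/∂g_i = α_i − 1, so developer i contributes w_i if α_i > 1, else 0.
α_i > 1 for i ∈ {1, 2}; NE contributions (8, 10, 0, 0), G = 18.
u_4 = (4 − 0) + 0.21·18 = 7.78.

7.78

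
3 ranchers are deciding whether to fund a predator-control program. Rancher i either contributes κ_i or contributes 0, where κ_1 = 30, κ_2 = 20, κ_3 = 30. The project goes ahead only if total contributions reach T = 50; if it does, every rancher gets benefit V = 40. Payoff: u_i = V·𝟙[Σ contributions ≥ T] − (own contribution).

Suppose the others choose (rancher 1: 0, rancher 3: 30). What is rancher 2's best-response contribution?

Others' total = 30. Contributing 20 brings total to 50 ≥ 50: gain V − κ_2 = 20.
Best response: 20.

20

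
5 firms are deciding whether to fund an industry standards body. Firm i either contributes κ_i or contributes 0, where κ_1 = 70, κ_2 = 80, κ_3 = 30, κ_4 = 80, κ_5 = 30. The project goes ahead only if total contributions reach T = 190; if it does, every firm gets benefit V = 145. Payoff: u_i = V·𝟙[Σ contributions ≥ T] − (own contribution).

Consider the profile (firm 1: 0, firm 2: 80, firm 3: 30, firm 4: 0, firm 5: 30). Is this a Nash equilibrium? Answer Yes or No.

Total = 140 < 190: not provided.
Firm 1 (pledges 0, payoff 0): pledging 70 → total 210, payoff 75. Profitable deviation.

No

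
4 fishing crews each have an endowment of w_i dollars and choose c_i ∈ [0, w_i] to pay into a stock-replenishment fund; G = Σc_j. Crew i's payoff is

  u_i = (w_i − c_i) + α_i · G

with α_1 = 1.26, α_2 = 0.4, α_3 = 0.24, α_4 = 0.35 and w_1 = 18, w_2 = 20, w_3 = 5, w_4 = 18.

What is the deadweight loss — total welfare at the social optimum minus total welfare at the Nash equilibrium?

53.75

∂u_i/∂c_i = α_i − 1, so crew i contributes w_i if α_i > 1, else 0.
α_i > 1 for i ∈ {1}; NE contributions (18, 0, 0, 0), G = 18.
W^NE = Σw_i − G^NE + (Σα_i)·G^NE = 61 + 1.25·18 = 83.5.
Planner: ∂(Σu_j)/∂c_i = Σα_j − 1 = 1.25 > 0, so everyone contributes w_i; G^SO = 61, W^SO = 61 + 1.25·61 = 137.25.
Deadweight loss = 53.75.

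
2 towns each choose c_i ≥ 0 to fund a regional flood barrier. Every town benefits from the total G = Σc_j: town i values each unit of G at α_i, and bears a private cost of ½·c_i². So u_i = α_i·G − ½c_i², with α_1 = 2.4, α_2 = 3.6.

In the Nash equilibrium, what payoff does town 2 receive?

15.12

Town i's FOC: ∂u_i/∂c_i = α_i − c_i = 0, so c_i* = α_i.
NE contributions = (2.4, 3.6); G = 6.
u_2 = α_2·G − ½·(c_2)² = 3.6·6 − ½·3.6² = 15.12.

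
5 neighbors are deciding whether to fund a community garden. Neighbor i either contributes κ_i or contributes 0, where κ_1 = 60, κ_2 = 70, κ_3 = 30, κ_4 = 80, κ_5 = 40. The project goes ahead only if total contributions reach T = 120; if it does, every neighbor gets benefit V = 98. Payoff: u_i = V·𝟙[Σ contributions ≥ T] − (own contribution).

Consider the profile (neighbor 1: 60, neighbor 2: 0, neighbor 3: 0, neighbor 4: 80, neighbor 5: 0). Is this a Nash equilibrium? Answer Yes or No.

Yes

Total = 140 ≥ 120: provided.
Neighbor 1 (pledges 60, payoff 38): dropping to 0 → total 80, payoff 0. No gain.
Neighbor 2 (pledges 0, payoff 98): pledging 70 → total 210, payoff 28. No gain.
Neighbor 3 (pledges 0, payoff 98): pledging 30 → total 170, payoff 68. No gain.
Neighbor 4 (pledges 80, payoff 18): dropping to 0 → total 60, payoff 0. No gain.
Neighbor 5 (pledges 0, payoff 98): pledging 40 → total 180, payoff 58. No gain.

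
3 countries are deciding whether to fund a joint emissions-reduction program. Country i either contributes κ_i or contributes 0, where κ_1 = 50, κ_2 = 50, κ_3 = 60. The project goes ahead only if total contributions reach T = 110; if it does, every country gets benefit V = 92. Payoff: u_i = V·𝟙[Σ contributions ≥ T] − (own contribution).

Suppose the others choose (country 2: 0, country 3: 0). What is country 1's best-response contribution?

Others' total = 0. Even contributing 50 gives 50 < 110: no benefit either way.
Best response: 0.

0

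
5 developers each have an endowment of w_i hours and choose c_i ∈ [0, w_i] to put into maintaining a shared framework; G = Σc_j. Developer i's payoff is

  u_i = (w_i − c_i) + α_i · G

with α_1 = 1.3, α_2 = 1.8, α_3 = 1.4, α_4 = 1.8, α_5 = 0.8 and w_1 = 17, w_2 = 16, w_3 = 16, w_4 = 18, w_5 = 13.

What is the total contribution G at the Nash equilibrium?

∂u_i/∂c_i = α_i − 1, so developer i contributes w_i if α_i > 1, else 0.
α_i > 1 for i ∈ {1, 2, 3, 4}; NE contributions (17, 16, 16, 18, 0), G = 67.

67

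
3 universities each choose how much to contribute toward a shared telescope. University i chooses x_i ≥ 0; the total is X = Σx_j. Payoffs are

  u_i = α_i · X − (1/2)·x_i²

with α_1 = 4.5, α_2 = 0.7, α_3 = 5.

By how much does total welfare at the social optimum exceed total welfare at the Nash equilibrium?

University i's FOC: ∂u_i/∂x_i = α_i − x_i = 0, so x_i* = α_i.
NE contributions = (4.5, 0.7, 5); X = 10.2.
W^NE = (Σα)·X − ½Σα_i² = 10.2² − ½·45.74 = 81.17.
Planner sets x_i = Σα_j = 10.2 for every i, so X^SO = 3·10.2 = 30.6.
W^SO = (Σα)·X^SO − ½·3·(Σα)² = (3/2)·10.2² = 156.06.
Deadweight loss = W^SO − W^NE = 74.89.

74.89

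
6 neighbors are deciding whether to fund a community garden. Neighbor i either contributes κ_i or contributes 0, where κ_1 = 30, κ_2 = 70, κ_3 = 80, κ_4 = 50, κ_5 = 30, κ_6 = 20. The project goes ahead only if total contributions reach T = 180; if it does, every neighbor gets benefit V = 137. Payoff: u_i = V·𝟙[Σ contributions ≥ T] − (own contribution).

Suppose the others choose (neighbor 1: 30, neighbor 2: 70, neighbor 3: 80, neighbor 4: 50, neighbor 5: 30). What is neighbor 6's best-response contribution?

Others' total = 260 ≥ 180; contributing adds cost 20 for no extra benefit.
Best response: 0.

0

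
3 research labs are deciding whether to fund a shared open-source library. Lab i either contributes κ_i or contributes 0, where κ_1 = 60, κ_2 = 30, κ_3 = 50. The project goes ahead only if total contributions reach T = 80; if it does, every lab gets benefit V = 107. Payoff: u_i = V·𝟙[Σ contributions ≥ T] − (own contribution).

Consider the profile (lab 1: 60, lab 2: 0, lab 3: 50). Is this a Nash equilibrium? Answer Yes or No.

Yes

Total = 110 ≥ 80: provided.
Lab 1 (pledges 60, payoff 47): dropping to 0 → total 50, payoff 0. No gain.
Lab 2 (pledges 0, payoff 107): pledging 30 → total 140, payoff 77. No gain.
Lab 3 (pledges 50, payoff 57): dropping to 0 → total 60, payoff 0. No gain.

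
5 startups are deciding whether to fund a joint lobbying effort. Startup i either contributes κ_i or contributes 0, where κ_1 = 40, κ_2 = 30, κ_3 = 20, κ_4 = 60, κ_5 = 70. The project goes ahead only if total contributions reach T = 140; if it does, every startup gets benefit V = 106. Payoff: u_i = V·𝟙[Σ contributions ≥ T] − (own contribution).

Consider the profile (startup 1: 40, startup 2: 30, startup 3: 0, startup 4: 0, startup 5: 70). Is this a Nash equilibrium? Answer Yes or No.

Yes

Total = 140 ≥ 140: provided.
Startup 1 (pledges 40, payoff 66): dropping to 0 → total 100, payoff 0. No gain.
Startup 2 (pledges 30, payoff 76): dropping to 0 → total 110, payoff 0. No gain.
Startup 3 (pledges 0, payoff 106): pledging 20 → total 160, payoff 86. No gain.
Startup 4 (pledges 0, payoff 106): pledging 60 → total 200, payoff 46. No gain.
Startup 5 (pledges 70, payoff 36): dropping to 0 → total 70, payoff 0. No gain.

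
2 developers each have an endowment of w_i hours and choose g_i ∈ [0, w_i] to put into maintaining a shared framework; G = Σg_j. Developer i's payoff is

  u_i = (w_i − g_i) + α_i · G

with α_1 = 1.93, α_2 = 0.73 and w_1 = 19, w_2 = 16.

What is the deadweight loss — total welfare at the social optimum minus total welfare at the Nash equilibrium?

26.56

∂u_i/∂g_i = α_i − 1, so developer i contributes w_i if α_i > 1, else 0.
α_i > 1 for i ∈ {1}; NE contributions (19, 0), G = 19.
W^NE = Σw_i − G^NE + (Σα_i)·G^NE = 35 + 1.66·19 = 66.54.
Planner: ∂(Σu_j)/∂g_i = Σα_j − 1 = 1.66 > 0, so everyone contributes w_i; G^SO = 35, W^SO = 35 + 1.66·35 = 93.1.
Deadweight loss = 26.56.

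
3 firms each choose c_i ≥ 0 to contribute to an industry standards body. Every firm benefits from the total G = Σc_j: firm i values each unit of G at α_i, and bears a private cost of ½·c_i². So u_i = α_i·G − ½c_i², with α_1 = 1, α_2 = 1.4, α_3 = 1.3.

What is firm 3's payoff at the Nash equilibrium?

3.965

Firm i's FOC: ∂u_i/∂c_i = α_i − c_i = 0, so c_i* = α_i.
NE contributions = (1, 1.4, 1.3); G = 3.7.
u_3 = α_3·G − ½·(c_3)² = 1.3·3.7 − ½·1.3² = 3.965.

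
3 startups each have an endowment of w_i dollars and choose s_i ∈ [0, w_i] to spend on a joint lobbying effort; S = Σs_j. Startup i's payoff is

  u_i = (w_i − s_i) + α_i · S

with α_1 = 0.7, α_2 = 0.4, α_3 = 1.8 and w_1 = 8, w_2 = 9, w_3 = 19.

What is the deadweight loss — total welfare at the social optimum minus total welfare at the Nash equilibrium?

∂u_i/∂s_i = α_i − 1, so startup i contributes w_i if α_i > 1, else 0.
α_i > 1 for i ∈ {3}; NE contributions (0, 0, 19), S = 19.
W^NE = Σw_i − S^NE + (Σα_i)·S^NE = 36 + 1.9·19 = 72.1.
Planner: ∂(Σu_j)/∂s_i = Σα_j − 1 = 1.9 > 0, so everyone contributes w_i; S^SO = 36, W^SO = 36 + 1.9·36 = 104.4.
Deadweight loss = 32.3.

32.3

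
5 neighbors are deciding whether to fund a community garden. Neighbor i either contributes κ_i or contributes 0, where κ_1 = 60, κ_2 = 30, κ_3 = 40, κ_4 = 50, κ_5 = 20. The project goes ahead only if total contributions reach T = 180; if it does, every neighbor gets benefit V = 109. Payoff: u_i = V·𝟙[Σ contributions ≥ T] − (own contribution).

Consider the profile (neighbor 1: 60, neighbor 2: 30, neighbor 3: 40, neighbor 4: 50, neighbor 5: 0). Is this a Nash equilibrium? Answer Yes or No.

Yes

Total = 180 ≥ 180: provided.
Neighbor 1 (pledges 60, payoff 49): dropping to 0 → total 120, payoff 0. No gain.
Neighbor 2 (pledges 30, payoff 79): dropping to 0 → total 150, payoff 0. No gain.
Neighbor 3 (pledges 40, payoff 69): dropping to 0 → total 140, payoff 0. No gain.
Neighbor 4 (pledges 50, payoff 59): dropping to 0 → total 130, payoff 0. No gain.
Neighbor 5 (pledges 0, payoff 109): pledging 20 → total 200, payoff 89. No gain.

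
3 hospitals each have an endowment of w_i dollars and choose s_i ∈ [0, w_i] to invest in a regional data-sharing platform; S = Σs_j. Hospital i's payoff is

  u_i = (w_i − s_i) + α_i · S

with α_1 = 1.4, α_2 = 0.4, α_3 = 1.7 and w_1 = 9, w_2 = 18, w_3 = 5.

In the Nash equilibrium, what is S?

∂u_i/∂s_i = α_i − 1, so hospital i contributes w_i if α_i > 1, else 0.
α_i > 1 for i ∈ {1, 3}; NE contributions (9, 0, 5), S = 14.

14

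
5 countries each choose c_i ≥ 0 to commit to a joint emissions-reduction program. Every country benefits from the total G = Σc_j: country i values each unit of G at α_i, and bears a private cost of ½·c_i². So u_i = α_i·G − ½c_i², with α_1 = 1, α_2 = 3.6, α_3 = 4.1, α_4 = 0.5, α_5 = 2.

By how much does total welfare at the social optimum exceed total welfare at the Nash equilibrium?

205.67

Country i's FOC: ∂u_i/∂c_i = α_i − c_i = 0, so c_i* = α_i.
NE contributions = (1, 3.6, 4.1, 0.5, 2); G = 11.2.
W^NE = (Σα)·G − ½Σα_i² = 11.2² − ½·35.02 = 107.93.
Planner sets c_i = Σα_j = 11.2 for every i, so G^SO = 5·11.2 = 56.
W^SO = (Σα)·G^SO − ½·5·(Σα)² = (5/2)·11.2² = 313.6.
Deadweight loss = W^SO − W^NE = 205.67.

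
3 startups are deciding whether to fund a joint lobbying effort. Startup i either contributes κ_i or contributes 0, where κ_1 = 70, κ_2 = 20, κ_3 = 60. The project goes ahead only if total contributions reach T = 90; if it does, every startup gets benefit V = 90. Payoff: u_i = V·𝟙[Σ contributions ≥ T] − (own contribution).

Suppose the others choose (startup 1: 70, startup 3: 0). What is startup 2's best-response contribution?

20

Others' total = 70. Contributing 20 brings total to 90 ≥ 90: gain V − κ_2 = 70.
Best response: 20.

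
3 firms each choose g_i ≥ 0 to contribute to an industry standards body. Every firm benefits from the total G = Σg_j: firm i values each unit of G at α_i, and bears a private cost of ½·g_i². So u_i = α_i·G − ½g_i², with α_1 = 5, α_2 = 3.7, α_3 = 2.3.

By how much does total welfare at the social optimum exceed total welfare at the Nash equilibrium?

82.49

Firm i's FOC: ∂u_i/∂g_i = α_i − g_i = 0, so g_i* = α_i.
NE contributions = (5, 3.7, 2.3); G = 11.
W^NE = (Σα)·G − ½Σα_i² = 11² − ½·43.98 = 99.01.
Planner sets g_i = Σα_j = 11 for every i, so G^SO = 3·11 = 33.
W^SO = (Σα)·G^SO − ½·3·(Σα)² = (3/2)·11² = 181.5.
Deadweight loss = W^SO − W^NE = 82.49.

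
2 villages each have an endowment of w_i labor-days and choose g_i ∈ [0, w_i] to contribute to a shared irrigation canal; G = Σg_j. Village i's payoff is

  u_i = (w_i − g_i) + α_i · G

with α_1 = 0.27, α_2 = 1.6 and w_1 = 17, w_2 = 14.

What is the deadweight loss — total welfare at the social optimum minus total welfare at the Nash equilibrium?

∂u_i/∂g_i = α_i − 1, so village i contributes w_i if α_i > 1, else 0.
α_i > 1 for i ∈ {2}; NE contributions (0, 14), G = 14.
W^NE = Σw_i − G^NE + (Σα_i)·G^NE = 31 + 0.87·14 = 43.18.
Planner: ∂(Σu_j)/∂g_i = Σα_j − 1 = 0.87 > 0, so everyone contributes w_i; G^SO = 31, W^SO = 31 + 0.87·31 = 57.97.
Deadweight loss = 14.79.

14.79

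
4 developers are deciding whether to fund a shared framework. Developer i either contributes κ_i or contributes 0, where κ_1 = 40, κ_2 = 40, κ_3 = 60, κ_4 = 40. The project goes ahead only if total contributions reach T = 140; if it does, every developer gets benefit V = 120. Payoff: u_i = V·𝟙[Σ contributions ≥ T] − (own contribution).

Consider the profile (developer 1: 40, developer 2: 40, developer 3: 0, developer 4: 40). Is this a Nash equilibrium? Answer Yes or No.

No

Total = 120 < 140: not provided.
Developer 1 (pledges 40, payoff -40): dropping to 0 → total 80, payoff 0. Profitable deviation.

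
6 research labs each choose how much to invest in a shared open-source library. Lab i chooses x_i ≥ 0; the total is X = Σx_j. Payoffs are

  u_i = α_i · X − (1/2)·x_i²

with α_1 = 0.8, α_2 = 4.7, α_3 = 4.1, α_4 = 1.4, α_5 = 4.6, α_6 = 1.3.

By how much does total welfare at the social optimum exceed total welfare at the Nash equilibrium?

603.395

Lab i's FOC: ∂u_i/∂x_i = α_i − x_i = 0, so x_i* = α_i.
NE contributions = (0.8, 4.7, 4.1, 1.4, 4.6, 1.3); X = 16.9.
W^NE = (Σα)·X − ½Σα_i² = 16.9² − ½·64.35 = 253.435.
Planner sets x_i = Σα_j = 16.9 for every i, so X^SO = 6·16.9 = 101.4.
W^SO = (Σα)·X^SO − ½·6·(Σα)² = (6/2)·16.9² = 856.83.
Deadweight loss = W^SO − W^NE = 603.395.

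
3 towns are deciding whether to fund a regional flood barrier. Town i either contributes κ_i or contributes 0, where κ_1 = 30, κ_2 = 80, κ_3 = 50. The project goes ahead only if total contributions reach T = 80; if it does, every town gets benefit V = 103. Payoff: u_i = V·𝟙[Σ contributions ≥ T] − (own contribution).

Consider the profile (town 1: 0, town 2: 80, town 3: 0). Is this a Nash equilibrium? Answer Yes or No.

Total = 80 ≥ 80: provided.
Town 1 (pledges 0, payoff 103): pledging 30 → total 110, payoff 73. No gain.
Town 2 (pledges 80, payoff 23): dropping to 0 → total 0, payoff 0. No gain.
Town 3 (pledges 0, payoff 103): pledging 50 → total 130, payoff 53. No gain.

Yes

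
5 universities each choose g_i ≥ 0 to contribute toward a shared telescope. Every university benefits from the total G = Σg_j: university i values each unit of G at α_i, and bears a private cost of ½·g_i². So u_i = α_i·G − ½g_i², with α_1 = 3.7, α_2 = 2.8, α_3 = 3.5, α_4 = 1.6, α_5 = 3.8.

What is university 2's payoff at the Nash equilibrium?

University i's FOC: ∂u_i/∂g_i = α_i − g_i = 0, so g_i* = α_i.
NE contributions = (3.7, 2.8, 3.5, 1.6, 3.8); G = 15.4.
u_2 = α_2·G − ½·(g_2)² = 2.8·15.4 − ½·2.8² = 39.2.

39.2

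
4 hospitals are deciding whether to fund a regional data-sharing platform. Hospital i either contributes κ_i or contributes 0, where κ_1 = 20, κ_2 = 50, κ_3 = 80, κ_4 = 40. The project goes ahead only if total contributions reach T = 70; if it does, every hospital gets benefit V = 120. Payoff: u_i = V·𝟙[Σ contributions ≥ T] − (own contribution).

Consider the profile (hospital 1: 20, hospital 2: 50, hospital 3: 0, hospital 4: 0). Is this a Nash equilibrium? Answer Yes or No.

Yes

Total = 70 ≥ 70: provided.
Hospital 1 (pledges 20, payoff 100): dropping to 0 → total 50, payoff 0. No gain.
Hospital 2 (pledges 50, payoff 70): dropping to 0 → total 20, payoff 0. No gain.
Hospital 3 (pledges 0, payoff 120): pledging 80 → total 150, payoff 40. No gain.
Hospital 4 (pledges 0, payoff 120): pledging 40 → total 110, payoff 80. No gain.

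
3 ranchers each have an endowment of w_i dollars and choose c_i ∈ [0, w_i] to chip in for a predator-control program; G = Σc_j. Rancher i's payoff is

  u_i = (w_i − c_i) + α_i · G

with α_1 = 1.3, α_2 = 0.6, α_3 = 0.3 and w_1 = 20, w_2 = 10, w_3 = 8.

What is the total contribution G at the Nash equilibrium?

20

∂u_i/∂c_i = α_i − 1, so rancher i contributes w_i if α_i > 1, else 0.
α_i > 1 for i ∈ {1}; NE contributions (20, 0, 0), G = 20.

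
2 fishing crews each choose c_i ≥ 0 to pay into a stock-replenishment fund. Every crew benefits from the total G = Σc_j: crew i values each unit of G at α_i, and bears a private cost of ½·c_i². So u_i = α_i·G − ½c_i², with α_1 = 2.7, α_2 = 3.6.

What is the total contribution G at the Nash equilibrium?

6.3

Crew i's FOC: ∂u_i/∂c_i = α_i − c_i = 0, so c_i* = α_i.
NE contributions = (2.7, 3.6); G = 6.3.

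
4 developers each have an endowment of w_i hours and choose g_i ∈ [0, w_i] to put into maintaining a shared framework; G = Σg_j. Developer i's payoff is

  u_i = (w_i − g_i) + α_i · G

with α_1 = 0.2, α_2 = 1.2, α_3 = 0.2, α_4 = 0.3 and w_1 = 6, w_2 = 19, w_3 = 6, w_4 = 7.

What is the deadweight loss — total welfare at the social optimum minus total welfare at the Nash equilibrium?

17.1

∂u_i/∂g_i = α_i − 1, so developer i contributes w_i if α_i > 1, else 0.
α_i > 1 for i ∈ {2}; NE contributions (0, 19, 0, 0), G = 19.
W^NE = Σw_i − G^NE + (Σα_i)·G^NE = 38 + 0.9·19 = 55.1.
Planner: ∂(Σu_j)/∂g_i = Σα_j − 1 = 0.9 > 0, so everyone contributes w_i; G^SO = 38, W^SO = 38 + 0.9·38 = 72.2.
Deadweight loss = 17.1.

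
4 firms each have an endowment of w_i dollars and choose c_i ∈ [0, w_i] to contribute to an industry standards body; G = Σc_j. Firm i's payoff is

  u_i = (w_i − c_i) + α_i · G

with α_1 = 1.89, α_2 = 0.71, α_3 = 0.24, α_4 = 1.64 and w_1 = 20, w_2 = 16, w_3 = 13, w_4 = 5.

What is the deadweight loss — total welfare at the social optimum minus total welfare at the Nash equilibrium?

∂u_i/∂c_i = α_i − 1, so firm i contributes w_i if α_i > 1, else 0.
α_i > 1 for i ∈ {1, 4}; NE contributions (20, 0, 0, 5), G = 25.
W^NE = Σw_i − G^NE + (Σα_i)·G^NE = 54 + 3.48·25 = 141.
Planner: ∂(Σu_j)/∂c_i = Σα_j − 1 = 3.48 > 0, so everyone contributes w_i; G^SO = 54, W^SO = 54 + 3.48·54 = 241.92.
Deadweight loss = 100.92.

100.92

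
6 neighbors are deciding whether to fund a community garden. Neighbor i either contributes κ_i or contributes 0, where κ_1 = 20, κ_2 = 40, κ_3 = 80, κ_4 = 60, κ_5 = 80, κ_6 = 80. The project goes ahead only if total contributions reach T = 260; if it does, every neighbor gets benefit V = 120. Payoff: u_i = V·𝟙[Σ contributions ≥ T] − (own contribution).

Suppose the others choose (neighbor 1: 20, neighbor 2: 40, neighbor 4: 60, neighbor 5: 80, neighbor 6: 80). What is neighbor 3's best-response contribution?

Others' total = 280 ≥ 260; contributing adds cost 80 for no extra benefit.
Best response: 0.

0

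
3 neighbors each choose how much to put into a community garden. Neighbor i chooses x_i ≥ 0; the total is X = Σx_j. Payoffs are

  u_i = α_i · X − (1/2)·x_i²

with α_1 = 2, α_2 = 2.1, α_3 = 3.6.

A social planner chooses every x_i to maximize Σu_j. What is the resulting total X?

Planner FOC: ∂(Σu_j)/∂x_i = (Σα_j) − x_i = 0, so x_i^SO = Σα_j = 7.7 for every i; X^SO = 23.1.

23.1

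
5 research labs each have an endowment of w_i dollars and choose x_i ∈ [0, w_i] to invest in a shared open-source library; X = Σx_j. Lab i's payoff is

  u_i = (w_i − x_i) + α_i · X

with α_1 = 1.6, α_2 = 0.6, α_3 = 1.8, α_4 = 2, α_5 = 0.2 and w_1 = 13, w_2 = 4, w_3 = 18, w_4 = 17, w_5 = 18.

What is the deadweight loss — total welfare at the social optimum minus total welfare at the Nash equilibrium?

114.4

∂u_i/∂x_i = α_i − 1, so lab i contributes w_i if α_i > 1, else 0.
α_i > 1 for i ∈ {1, 3, 4}; NE contributions (13, 0, 18, 17, 0), X = 48.
W^NE = Σw_i − X^NE + (Σα_i)·X^NE = 70 + 5.2·48 = 319.6.
Planner: ∂(Σu_j)/∂x_i = Σα_j − 1 = 5.2 > 0, so everyone contributes w_i; X^SO = 70, W^SO = 70 + 5.2·70 = 434.
Deadweight loss = 114.4.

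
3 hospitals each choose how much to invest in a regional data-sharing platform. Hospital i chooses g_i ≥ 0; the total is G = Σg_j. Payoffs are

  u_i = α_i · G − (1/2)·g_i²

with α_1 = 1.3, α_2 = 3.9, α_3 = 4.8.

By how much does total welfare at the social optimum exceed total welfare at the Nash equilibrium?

69.97

Hospital i's FOC: ∂u_i/∂g_i = α_i − g_i = 0, so g_i* = α_i.
NE contributions = (1.3, 3.9, 4.8); G = 10.
W^NE = (Σα)·G − ½Σα_i² = 10² − ½·39.94 = 80.03.
Planner sets g_i = Σα_j = 10 for every i, so G^SO = 3·10 = 30.
W^SO = (Σα)·G^SO − ½·3·(Σα)² = (3/2)·10² = 150.
Deadweight loss = W^SO − W^NE = 69.97.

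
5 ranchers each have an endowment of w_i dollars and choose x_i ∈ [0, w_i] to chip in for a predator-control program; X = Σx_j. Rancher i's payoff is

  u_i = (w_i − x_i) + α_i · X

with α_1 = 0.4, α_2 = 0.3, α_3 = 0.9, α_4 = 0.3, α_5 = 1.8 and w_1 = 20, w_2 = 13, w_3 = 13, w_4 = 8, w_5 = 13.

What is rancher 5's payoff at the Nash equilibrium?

∂u_i/∂x_i = α_i − 1, so rancher i contributes w_i if α_i > 1, else 0.
α_i > 1 for i ∈ {5}; NE contributions (0, 0, 0, 0, 13), X = 13.
u_5 = (13 − 13) + 1.8·13 = 23.4.

23.4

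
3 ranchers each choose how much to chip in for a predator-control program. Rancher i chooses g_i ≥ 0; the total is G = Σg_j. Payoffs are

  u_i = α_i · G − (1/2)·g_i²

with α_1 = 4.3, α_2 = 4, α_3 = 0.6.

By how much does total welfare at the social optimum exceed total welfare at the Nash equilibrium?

57.03

Rancher i's FOC: ∂u_i/∂g_i = α_i − g_i = 0, so g_i* = α_i.
NE contributions = (4.3, 4, 0.6); G = 8.9.
W^NE = (Σα)·G − ½Σα_i² = 8.9² − ½·34.85 = 61.785.
Planner sets g_i = Σα_j = 8.9 for every i, so G^SO = 3·8.9 = 26.7.
W^SO = (Σα)·G^SO − ½·3·(Σα)² = (3/2)·8.9² = 118.815.
Deadweight loss = W^SO − W^NE = 57.03.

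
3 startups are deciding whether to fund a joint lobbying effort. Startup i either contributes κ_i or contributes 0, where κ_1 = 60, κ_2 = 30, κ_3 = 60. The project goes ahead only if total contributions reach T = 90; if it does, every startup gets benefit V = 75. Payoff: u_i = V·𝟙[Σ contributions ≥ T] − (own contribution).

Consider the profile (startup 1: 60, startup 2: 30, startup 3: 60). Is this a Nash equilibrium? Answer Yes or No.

Total = 150 ≥ 90: provided.
Startup 1 (pledges 60, payoff 15): dropping to 0 → total 90, payoff 75. Profitable deviation.

No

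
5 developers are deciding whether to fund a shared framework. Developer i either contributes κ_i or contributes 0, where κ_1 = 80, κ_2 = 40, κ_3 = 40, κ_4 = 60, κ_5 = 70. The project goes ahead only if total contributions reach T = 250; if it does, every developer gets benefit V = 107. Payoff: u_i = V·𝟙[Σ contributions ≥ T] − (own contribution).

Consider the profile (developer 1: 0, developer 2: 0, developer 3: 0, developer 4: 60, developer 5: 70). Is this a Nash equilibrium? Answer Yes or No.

No

Total = 130 < 250: not provided.
Developer 1 (pledges 0, payoff 0): pledging 80 → total 210, payoff -80. No gain.
Developer 2 (pledges 0, payoff 0): pledging 40 → total 170, payoff -40. No gain.
Developer 3 (pledges 0, payoff 0): pledging 40 → total 170, payoff -40. No gain.
Developer 4 (pledges 60, payoff -60): dropping to 0 → total 70, payoff 0. Profitable deviation.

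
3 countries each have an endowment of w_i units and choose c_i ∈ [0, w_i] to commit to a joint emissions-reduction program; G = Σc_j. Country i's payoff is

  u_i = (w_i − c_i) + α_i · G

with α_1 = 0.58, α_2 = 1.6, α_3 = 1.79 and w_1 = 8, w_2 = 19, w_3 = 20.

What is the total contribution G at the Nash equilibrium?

39

∂u_i/∂c_i = α_i − 1, so country i contributes w_i if α_i > 1, else 0.
α_i > 1 for i ∈ {2, 3}; NE contributions (0, 19, 20), G = 39.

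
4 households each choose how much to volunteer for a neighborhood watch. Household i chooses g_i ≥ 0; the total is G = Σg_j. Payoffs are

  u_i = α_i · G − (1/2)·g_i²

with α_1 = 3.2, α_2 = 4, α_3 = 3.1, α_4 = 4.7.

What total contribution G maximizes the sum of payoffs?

Planner FOC: ∂(Σu_j)/∂g_i = (Σα_j) − g_i = 0, so g_i^SO = Σα_j = 15 for every i; G^SO = 60.

60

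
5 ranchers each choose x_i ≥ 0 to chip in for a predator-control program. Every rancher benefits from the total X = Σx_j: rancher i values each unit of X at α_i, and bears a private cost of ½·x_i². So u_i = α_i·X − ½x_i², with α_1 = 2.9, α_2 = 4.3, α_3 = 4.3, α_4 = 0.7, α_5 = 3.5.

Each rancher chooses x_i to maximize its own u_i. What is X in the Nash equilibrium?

Rancher i's FOC: ∂u_i/∂x_i = α_i − x_i = 0, so x_i* = α_i.
NE contributions = (2.9, 4.3, 4.3, 0.7, 3.5); X = 15.7.

15.7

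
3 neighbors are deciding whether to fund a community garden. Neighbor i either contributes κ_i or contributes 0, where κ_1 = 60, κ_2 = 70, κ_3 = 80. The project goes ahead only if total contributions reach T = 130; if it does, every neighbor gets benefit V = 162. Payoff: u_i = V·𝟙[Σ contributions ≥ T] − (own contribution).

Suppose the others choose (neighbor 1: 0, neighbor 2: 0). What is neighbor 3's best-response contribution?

0

Others' total = 0. Even contributing 80 gives 80 < 130: no benefit either way.
Best response: 0.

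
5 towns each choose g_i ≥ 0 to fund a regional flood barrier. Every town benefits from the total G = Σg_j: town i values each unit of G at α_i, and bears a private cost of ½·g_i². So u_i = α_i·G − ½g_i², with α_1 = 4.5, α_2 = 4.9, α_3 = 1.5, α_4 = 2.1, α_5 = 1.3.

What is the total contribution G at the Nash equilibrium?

Town i's FOC: ∂u_i/∂g_i = α_i − g_i = 0, so g_i* = α_i.
NE contributions = (4.5, 4.9, 1.5, 2.1, 1.3); G = 14.3.

14.3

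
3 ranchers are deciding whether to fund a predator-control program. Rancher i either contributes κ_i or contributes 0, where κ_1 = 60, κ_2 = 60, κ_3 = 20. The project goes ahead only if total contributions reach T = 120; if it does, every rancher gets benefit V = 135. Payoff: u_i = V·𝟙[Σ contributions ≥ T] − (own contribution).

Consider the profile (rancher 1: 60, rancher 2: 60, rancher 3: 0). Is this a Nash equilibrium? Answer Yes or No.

Yes

Total = 120 ≥ 120: provided.
Rancher 1 (pledges 60, payoff 75): dropping to 0 → total 60, payoff 0. No gain.
Rancher 2 (pledges 60, payoff 75): dropping to 0 → total 60, payoff 0. No gain.
Rancher 3 (pledges 0, payoff 135): pledging 20 → total 140, payoff 115. No gain.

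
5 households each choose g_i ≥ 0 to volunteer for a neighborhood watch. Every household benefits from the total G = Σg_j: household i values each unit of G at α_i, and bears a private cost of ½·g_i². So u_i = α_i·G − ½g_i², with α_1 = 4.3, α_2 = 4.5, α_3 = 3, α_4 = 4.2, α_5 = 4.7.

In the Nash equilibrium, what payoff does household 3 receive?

Household i's FOC: ∂u_i/∂g_i = α_i − g_i = 0, so g_i* = α_i.
NE contributions = (4.3, 4.5, 3, 4.2, 4.7); G = 20.7.
u_3 = α_3·G − ½·(g_3)² = 3·20.7 − ½·3² = 57.6.

57.6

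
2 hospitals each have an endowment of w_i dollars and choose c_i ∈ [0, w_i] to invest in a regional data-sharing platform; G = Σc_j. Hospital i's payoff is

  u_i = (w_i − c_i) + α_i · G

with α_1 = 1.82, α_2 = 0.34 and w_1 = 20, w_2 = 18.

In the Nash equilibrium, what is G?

20

∂u_i/∂c_i = α_i − 1, so hospital i contributes w_i if α_i > 1, else 0.
α_i > 1 for i ∈ {1}; NE contributions (20, 0), G = 20.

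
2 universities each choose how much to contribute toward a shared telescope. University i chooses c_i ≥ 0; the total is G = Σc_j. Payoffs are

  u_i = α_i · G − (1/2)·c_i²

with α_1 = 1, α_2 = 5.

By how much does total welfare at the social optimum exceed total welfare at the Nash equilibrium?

University i's FOC: ∂u_i/∂c_i = α_i − c_i = 0, so c_i* = α_i.
NE contributions = (1, 5); G = 6.
W^NE = (Σα)·G − ½Σα_i² = 6² − ½·26 = 23.
Planner sets c_i = Σα_j = 6 for every i, so G^SO = 2·6 = 12.
W^SO = (Σα)·G^SO − ½·2·(Σα)² = (2/2)·6² = 36.
Deadweight loss = W^SO − W^NE = 13.

13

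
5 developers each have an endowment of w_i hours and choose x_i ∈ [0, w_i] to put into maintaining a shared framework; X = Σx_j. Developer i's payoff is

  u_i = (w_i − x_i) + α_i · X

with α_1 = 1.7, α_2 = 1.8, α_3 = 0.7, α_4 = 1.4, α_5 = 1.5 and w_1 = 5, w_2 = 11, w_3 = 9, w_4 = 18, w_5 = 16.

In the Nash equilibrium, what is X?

∂u_i/∂x_i = α_i − 1, so developer i contributes w_i if α_i > 1, else 0.
α_i > 1 for i ∈ {1, 2, 4, 5}; NE contributions (5, 11, 0, 18, 16), X = 50.

50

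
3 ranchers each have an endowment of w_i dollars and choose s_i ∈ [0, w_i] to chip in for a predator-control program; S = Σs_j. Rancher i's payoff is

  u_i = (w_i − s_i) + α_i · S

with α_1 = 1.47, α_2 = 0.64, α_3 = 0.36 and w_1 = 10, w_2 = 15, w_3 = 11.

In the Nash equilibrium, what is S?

10

∂u_i/∂s_i = α_i − 1, so rancher i contributes w_i if α_i > 1, else 0.
α_i > 1 for i ∈ {1}; NE contributions (10, 0, 0), S = 10.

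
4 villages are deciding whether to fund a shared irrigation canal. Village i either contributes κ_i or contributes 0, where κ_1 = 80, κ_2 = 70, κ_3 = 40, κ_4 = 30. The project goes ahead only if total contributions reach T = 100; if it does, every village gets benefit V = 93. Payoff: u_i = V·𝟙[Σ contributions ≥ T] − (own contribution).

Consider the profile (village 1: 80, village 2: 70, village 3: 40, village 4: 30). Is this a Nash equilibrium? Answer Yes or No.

No

Total = 220 ≥ 100: provided.
Village 1 (pledges 80, payoff 13): dropping to 0 → total 140, payoff 93. Profitable deviation.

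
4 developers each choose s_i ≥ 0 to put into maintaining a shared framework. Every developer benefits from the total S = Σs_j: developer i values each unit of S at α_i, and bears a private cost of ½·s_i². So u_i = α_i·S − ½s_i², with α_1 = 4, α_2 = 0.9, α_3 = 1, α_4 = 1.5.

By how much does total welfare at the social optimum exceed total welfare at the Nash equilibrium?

Developer i's FOC: ∂u_i/∂s_i = α_i − s_i = 0, so s_i* = α_i.
NE contributions = (4, 0.9, 1, 1.5); S = 7.4.
W^NE = (Σα)·S − ½Σα_i² = 7.4² − ½·20.06 = 44.73.
Planner sets s_i = Σα_j = 7.4 for every i, so S^SO = 4·7.4 = 29.6.
W^SO = (Σα)·S^SO − ½·4·(Σα)² = (4/2)·7.4² = 109.52.
Deadweight loss = W^SO − W^NE = 64.79.

64.79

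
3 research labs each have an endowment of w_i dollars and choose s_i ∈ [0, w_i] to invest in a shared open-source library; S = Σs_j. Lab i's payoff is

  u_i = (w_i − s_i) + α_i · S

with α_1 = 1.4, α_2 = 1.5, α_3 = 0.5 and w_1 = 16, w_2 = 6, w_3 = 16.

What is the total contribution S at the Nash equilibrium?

∂u_i/∂s_i = α_i − 1, so lab i contributes w_i if α_i > 1, else 0.
α_i > 1 for i ∈ {1, 2}; NE contributions (16, 6, 0), S = 22.

22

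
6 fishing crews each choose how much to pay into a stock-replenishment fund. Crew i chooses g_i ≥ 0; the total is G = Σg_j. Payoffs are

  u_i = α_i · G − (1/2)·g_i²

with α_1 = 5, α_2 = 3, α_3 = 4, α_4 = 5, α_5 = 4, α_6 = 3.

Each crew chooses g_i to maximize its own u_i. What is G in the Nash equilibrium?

Crew i's FOC: ∂u_i/∂g_i = α_i − g_i = 0, so g_i* = α_i.
NE contributions = (5, 3, 4, 5, 4, 3); G = 24.

24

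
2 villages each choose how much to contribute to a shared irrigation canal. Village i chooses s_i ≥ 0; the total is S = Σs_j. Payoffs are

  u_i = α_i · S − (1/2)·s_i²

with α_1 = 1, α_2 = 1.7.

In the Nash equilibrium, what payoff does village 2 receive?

Village i's FOC: ∂u_i/∂s_i = α_i − s_i = 0, so s_i* = α_i.
NE contributions = (1, 1.7); S = 2.7.
u_2 = α_2·S − ½·(s_2)² = 1.7·2.7 − ½·1.7² = 3.145.

3.145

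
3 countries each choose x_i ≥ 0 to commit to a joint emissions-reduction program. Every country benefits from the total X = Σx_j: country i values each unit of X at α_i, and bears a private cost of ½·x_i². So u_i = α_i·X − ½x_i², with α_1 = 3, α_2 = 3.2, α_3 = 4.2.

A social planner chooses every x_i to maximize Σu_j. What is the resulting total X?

Planner FOC: ∂(Σu_j)/∂x_i = (Σα_j) − x_i = 0, so x_i^SO = Σα_j = 10.4 for every i; X^SO = 31.2.

31.2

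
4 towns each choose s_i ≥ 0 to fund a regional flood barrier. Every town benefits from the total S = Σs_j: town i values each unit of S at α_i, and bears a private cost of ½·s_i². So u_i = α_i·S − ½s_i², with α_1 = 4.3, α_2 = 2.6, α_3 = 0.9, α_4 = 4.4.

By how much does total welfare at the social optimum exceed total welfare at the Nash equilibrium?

171.55

Town i's FOC: ∂u_i/∂s_i = α_i − s_i = 0, so s_i* = α_i.
NE contributions = (4.3, 2.6, 0.9, 4.4); S = 12.2.
W^NE = (Σα)·S − ½Σα_i² = 12.2² − ½·45.42 = 126.13.
Planner sets s_i = Σα_j = 12.2 for every i, so S^SO = 4·12.2 = 48.8.
W^SO = (Σα)·S^SO − ½·4·(Σα)² = (4/2)·12.2² = 297.68.
Deadweight loss = W^SO − W^NE = 171.55.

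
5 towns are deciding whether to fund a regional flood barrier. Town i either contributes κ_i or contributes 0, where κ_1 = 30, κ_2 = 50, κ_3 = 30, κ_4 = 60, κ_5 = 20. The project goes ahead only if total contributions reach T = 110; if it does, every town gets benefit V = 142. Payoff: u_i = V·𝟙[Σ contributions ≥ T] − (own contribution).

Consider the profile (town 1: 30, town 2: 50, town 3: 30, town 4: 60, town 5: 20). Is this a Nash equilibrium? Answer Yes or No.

Total = 190 ≥ 110: provided.
Town 1 (pledges 30, payoff 112): dropping to 0 → total 160, payoff 142. Profitable deviation.

No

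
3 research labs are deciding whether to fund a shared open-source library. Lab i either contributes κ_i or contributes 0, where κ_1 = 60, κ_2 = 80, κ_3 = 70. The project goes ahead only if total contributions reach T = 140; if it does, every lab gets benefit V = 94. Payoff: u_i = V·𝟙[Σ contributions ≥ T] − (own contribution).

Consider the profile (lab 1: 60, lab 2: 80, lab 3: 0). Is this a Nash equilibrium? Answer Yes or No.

Yes

Total = 140 ≥ 140: provided.
Lab 1 (pledges 60, payoff 34): dropping to 0 → total 80, payoff 0. No gain.
Lab 2 (pledges 80, payoff 14): dropping to 0 → total 60, payoff 0. No gain.
Lab 3 (pledges 0, payoff 94): pledging 70 → total 210, payoff 24. No gain.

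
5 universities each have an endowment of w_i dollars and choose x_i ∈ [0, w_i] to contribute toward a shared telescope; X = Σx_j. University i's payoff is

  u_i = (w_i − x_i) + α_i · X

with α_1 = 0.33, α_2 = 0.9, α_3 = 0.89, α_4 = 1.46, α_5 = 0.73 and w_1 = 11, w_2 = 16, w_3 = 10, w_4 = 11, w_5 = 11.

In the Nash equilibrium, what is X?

∂u_i/∂x_i = α_i − 1, so university i contributes w_i if α_i > 1, else 0.
α_i > 1 for i ∈ {4}; NE contributions (0, 0, 0, 11, 0), X = 11.

11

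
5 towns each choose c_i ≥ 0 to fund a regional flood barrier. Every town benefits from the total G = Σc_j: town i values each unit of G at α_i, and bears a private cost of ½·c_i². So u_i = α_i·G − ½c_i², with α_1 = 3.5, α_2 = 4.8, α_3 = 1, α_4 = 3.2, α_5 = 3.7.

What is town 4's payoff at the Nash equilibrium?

Town i's FOC: ∂u_i/∂c_i = α_i − c_i = 0, so c_i* = α_i.
NE contributions = (3.5, 4.8, 1, 3.2, 3.7); G = 16.2.
u_4 = α_4·G − ½·(c_4)² = 3.2·16.2 − ½·3.2² = 46.72.

46.72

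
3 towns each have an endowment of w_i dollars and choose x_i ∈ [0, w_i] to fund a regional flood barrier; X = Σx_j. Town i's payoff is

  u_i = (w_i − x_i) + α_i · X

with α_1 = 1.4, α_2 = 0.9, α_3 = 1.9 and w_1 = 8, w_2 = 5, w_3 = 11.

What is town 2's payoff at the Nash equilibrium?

∂u_i/∂x_i = α_i − 1, so town i contributes w_i if α_i > 1, else 0.
α_i > 1 for i ∈ {1, 3}; NE contributions (8, 0, 11), X = 19.
u_2 = (5 − 0) + 0.9·19 = 22.1.

22.1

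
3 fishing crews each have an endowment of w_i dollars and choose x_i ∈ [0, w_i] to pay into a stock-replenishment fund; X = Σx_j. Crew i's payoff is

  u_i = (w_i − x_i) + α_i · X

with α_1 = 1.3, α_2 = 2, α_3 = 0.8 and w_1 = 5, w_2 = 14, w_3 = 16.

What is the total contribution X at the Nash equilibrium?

19

∂u_i/∂x_i = α_i − 1, so crew i contributes w_i if α_i > 1, else 0.
α_i > 1 for i ∈ {1, 2}; NE contributions (5, 14, 0), X = 19.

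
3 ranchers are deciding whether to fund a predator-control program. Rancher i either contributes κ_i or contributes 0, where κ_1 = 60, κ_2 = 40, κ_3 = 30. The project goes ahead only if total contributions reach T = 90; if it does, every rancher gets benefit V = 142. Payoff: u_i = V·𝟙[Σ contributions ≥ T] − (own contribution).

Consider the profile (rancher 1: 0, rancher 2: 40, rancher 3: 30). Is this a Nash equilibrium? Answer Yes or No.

No

Total = 70 < 90: not provided.
Rancher 1 (pledges 0, payoff 0): pledging 60 → total 130, payoff 82. Profitable deviation.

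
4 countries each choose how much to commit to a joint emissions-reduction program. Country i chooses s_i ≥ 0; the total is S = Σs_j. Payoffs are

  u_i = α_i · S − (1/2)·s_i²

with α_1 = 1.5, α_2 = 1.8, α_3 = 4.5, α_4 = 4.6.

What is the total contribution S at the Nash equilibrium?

12.4

Country i's FOC: ∂u_i/∂s_i = α_i − s_i = 0, so s_i* = α_i.
NE contributions = (1.5, 1.8, 4.5, 4.6); S = 12.4.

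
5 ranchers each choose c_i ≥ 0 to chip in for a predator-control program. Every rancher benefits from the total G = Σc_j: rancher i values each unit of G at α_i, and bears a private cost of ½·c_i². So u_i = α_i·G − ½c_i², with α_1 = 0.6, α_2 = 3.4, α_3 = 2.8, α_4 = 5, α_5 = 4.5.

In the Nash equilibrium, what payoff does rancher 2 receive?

Rancher i's FOC: ∂u_i/∂c_i = α_i − c_i = 0, so c_i* = α_i.
NE contributions = (0.6, 3.4, 2.8, 5, 4.5); G = 16.3.
u_2 = α_2·G − ½·(c_2)² = 3.4·16.3 − ½·3.4² = 49.64.

49.64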